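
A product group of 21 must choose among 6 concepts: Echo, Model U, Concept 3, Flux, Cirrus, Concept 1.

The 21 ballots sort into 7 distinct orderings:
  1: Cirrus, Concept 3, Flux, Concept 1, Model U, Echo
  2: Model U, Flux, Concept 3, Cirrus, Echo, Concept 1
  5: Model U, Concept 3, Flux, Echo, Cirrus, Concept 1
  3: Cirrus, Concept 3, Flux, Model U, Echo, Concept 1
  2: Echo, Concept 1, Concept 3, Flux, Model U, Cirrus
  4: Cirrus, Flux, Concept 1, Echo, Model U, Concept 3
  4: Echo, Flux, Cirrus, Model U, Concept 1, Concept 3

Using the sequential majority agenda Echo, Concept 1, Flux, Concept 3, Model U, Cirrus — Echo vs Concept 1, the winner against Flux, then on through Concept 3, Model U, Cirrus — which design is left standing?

Round 1: Echo vs Concept 1 — 16–5, Echo advances.
Round 2: Echo vs Flux — 6–15, Flux advances.
Round 3: Flux vs Concept 3 — 10–11, Concept 3 advances.
Round 4: Concept 3 vs Model U — 6–15, Model U advances.
Round 5: Model U vs Cirrus — 9–12, Cirrus advances.
Cirrus survives the agenda.

Cirrus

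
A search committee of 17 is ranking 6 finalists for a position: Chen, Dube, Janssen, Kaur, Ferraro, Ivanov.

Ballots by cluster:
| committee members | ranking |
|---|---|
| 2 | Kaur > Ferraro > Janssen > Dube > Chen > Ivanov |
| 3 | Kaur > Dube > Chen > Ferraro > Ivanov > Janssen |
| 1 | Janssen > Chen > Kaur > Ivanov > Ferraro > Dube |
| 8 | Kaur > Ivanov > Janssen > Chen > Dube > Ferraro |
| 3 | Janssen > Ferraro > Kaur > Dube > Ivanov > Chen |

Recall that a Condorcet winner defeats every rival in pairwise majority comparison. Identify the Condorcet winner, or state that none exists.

Head-to-head results (17 committee members):
Chen vs Dube: 9 to 8, Chen.
Chen vs Janssen: 3 for Chen, 14 for Janssen — Janssen by 14–3.
Chen vs Kaur: Chen is ranked higher on 1 ballot, Kaur on 16. Kaur wins 16–1.
Chen vs Ferraro: Chen preferred on 3+1+8 = 12 ballots; Chen wins 12–5.
Chen vs Ivanov: 6 to 11, Ivanov.
Dube vs Janssen: Dube preferred on 3 ballots; Janssen wins 14–3.
Dube vs Kaur: Dube preferred on 0 ballots; Kaur wins 17–0.
Dube vs Ferraro: Dube is ranked higher on 3+8 = 11 ballots, Ferraro on 6. Dube wins 11–6.
Dube vs Ivanov: Dube is ranked higher on 2+3+3 = 8 ballots, Ivanov on 9. Ivanov wins 9–8.
Janssen vs Kaur: 4 to 13, Kaur.
Janssen vs Ferraro: Janssen preferred on 1+8+3 = 12 ballots; Janssen wins 12–5.
Janssen vs Ivanov: 2+1+3 = 6 for Janssen, 11 for Ivanov — Ivanov by 11–6.
Kaur vs Ferraro: 14 to 3, Kaur.
Kaur vs Ivanov: 17 to 0, Kaur.
Ferraro vs Ivanov: Ferraro preferred on 2+3+3 = 8 ballots; Ivanov wins 9–8.
Kaur wins every pairwise contest, so Kaur is the Condorcet winner.

Kaur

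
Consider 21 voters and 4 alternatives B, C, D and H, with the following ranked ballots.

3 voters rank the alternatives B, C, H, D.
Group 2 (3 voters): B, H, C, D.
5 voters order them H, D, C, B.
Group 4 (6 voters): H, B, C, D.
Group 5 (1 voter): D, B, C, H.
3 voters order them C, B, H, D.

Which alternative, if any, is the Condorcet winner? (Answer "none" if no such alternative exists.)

Head-to-head results (21 voters):
B vs C: B wins 13–8.
B vs D: B wins 15–6.
B vs H: H wins 11–10.
C vs D: C, 15–6.
C vs H: H wins 14–7.
D vs H: H, 20–1.
H defeats every rival head-to-head and is the Condorcet winner.

H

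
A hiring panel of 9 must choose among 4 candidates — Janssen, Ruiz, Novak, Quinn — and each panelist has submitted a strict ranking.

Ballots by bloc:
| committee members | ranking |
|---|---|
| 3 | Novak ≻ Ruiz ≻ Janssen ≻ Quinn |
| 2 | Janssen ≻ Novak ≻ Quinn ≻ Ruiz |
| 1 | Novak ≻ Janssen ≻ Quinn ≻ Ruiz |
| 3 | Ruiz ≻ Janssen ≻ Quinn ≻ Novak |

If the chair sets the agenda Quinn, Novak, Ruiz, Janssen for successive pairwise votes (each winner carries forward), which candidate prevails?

Janssen

Round 1: Quinn vs Novak — 3–6, Novak advances.
Round 2: Novak vs Ruiz — 6–3, Novak advances.
Round 3: Novak vs Janssen — 4–5, Janssen advances.
The agenda winner is Janssen.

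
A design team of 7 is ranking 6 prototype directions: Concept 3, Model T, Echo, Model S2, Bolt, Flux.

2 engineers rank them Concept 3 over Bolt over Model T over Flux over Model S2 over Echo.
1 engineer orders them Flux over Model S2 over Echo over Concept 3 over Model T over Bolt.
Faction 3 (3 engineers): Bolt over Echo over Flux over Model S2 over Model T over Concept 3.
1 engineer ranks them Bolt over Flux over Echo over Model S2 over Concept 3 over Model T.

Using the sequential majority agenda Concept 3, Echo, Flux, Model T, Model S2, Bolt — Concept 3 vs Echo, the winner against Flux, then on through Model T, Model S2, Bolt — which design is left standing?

Round 1: Concept 3 vs Echo — 2–5, Echo advances.
Round 2: Echo vs Flux — 3–4, Flux advances.
Round 3: Flux vs Model T — 5–2, Flux advances.
Round 4: Flux vs Model S2 — 7–0, Flux advances.
Round 5: Flux vs Bolt — 1–6, Bolt advances.
Bolt survives the agenda.

Bolt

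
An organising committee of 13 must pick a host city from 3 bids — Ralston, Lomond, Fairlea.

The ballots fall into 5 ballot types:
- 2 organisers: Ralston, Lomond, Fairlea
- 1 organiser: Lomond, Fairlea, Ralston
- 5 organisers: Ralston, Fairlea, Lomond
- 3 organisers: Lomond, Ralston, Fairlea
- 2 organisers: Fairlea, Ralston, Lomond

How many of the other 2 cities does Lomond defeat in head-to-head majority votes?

Lomond against each rival (13 organisers):
Lomond vs Ralston: Ralston, 9–4.
Lomond vs Fairlea: Lomond is ranked higher on 2+1+3 = 6 ballots, Fairlea on 7. Fairlea wins 7–6.
Lomond beats no one; loses to Ralston, Fairlea — 0 pairwise wins.

0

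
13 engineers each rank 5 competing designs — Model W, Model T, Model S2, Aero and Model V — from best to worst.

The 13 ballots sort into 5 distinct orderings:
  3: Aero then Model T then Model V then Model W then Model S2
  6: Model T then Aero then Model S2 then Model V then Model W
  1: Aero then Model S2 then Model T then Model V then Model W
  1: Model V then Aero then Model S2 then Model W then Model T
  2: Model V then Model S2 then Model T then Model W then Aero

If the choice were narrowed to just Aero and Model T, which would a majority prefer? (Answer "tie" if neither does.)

Ballots ranking Aero above Model T: 3 + 1 + 1 = 5.
Ballots ranking Model T above Aero: 13 − 5 = 8.
Model T wins the head-to-head 8–5.

Model T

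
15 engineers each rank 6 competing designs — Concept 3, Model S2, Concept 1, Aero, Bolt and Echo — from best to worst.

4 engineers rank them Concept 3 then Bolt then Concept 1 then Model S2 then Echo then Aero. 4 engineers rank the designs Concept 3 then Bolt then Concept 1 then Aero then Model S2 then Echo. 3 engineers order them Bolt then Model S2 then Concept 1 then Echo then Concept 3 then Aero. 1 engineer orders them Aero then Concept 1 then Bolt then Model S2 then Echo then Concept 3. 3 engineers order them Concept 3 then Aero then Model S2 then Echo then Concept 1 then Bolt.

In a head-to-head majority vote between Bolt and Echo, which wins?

Ballots ranking Bolt above Echo: 4 + 4 + 3 + 1 = 12.
Ballots ranking Echo above Bolt: 15 − 12 = 3.
Bolt wins the head-to-head 12–3.

Bolt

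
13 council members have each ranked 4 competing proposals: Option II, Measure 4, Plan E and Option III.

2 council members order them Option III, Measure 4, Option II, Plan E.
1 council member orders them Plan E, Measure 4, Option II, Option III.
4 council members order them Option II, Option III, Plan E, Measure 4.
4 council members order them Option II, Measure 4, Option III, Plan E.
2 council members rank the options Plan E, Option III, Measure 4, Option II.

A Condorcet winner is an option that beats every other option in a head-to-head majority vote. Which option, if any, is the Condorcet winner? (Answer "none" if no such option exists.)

Option II

Pairwise majorities:
Option II vs Measure 4: 8 to 5, Option II.
Option II vs Plan E: 2+4+4 = 10 for Option II, 3 for Plan E — Option II by 10–3.
Option II vs Option III: 9 to 4, Option II.
Measure 4 vs Plan E: 2+4 = 6 for Measure 4, 7 for Plan E — Plan E by 7–6.
Measure 4 vs Option III: Measure 4 is ranked higher on 1+4 = 5 ballots, Option III on 8. Option III wins 8–5.
Plan E vs Option III: 1+2 = 3 for Plan E, 10 for Option III — Option III by 10–3.
Only Option II has no losses; Option II is the Condorcet winner.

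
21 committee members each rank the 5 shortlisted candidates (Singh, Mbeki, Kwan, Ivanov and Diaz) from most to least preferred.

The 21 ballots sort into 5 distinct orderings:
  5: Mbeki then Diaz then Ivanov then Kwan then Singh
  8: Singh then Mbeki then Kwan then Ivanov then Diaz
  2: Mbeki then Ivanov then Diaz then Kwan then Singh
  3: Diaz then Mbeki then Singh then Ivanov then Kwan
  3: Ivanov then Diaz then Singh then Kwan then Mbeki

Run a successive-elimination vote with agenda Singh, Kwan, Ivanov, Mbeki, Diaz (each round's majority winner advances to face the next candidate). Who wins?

Diaz

Round 1: Singh vs Kwan — 14–7, Singh advances.
Round 2: Singh vs Ivanov — 11–10, Singh advances.
Round 3: Singh vs Mbeki — 11–10, Singh advances.
Round 4: Singh vs Diaz — 8–13, Diaz advances.
The agenda winner is Diaz.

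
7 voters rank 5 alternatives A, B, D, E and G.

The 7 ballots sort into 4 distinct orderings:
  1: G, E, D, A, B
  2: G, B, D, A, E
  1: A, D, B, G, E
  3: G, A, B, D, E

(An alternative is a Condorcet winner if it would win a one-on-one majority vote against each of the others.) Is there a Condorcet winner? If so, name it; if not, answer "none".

Check each pair by majority over 7 ballots:
A vs B: A preferred on 1+1+3 = 5 ballots; A wins 5–2.
A vs D: A preferred on 1+3 = 4 ballots; A wins 4–3.
A vs E: A is ranked higher on 2+1+3 = 6 ballots, E on 1. A wins 6–1.
A vs G: A is ranked higher on 1 ballot, G on 6. G wins 6–1.
B vs D: B preferred on 2+3 = 5 ballots; B wins 5–2.
B vs E: 2+1+3 = 6 for B, 1 for E — B by 6–1.
B vs G: B preferred on 1 ballot; G wins 6–1.
D vs E: 6 to 1, D.
D vs G: 1 for D, 6 for G — G by 6–1.
E vs G: E preferred on 0 ballots; G wins 7–0.
Only G has no losses; G is the Condorcet winner.

G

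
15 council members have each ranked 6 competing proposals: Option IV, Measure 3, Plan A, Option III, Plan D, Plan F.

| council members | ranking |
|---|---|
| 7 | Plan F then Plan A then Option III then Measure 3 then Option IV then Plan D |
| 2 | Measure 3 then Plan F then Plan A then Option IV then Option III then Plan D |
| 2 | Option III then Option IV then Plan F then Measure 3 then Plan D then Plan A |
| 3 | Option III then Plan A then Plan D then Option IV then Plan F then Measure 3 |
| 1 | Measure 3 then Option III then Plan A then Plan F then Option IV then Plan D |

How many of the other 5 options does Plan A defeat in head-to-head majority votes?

Plan A against each rival (15 council members):
Plan A vs Option IV: Plan A, 13–2.
Plan A vs Measure 3: Plan A is ranked higher on 7+3 = 10 ballots, Measure 3 on 5. Plan A wins 10–5.
Plan A vs Option III: 7+2 = 9 for Plan A, 6 for Option III — Plan A by 9–6.
Plan A vs Plan D: Plan A preferred on 7+2+3+1 = 13 ballots; Plan A wins 13–2.
Plan A–Plan F: Plan F 11–4.
Plan A beats Option IV, Measure 3, Option III, Plan D; loses to Plan F — 4 pairwise wins.

4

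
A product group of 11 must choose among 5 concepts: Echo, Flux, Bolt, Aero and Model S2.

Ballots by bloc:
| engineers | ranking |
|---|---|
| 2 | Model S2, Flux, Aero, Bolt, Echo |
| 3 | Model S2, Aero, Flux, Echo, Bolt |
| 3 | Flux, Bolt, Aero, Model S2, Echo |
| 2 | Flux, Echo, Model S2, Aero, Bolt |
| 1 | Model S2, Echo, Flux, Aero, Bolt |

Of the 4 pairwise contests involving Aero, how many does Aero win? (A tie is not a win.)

2

Aero against each rival (11 engineers):
Aero–Echo: Aero 8–3.
Aero vs Flux: 3 for Aero, 8 for Flux — Flux by 8–3.
Aero vs Bolt: Aero wins 8–3.
Aero vs Model S2: Model S2 wins 8–3.
Aero beats Echo, Bolt; loses to Flux, Model S2 — 2 pairwise wins.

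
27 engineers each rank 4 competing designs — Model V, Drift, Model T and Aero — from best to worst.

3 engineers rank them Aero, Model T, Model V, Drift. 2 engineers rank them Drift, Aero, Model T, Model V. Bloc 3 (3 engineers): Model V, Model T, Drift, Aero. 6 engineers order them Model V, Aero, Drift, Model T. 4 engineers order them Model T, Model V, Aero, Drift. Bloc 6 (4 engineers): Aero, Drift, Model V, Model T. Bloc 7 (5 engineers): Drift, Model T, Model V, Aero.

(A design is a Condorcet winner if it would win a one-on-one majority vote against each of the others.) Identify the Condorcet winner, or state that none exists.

none

Head-to-head results (27 engineers):
Model V vs Drift: 3+3+6+4 = 16 for Model V, 11 for Drift — Model V by 16–11.
Model V vs Model T: 13 to 14, Model T.
Model V vs Aero: Model V is ranked higher on 3+6+4+5 = 18 ballots, Aero on 9. Model V wins 18–9.
Drift vs Model T: 17 to 10, Drift.
Drift vs Aero: 10 to 17, Aero.
Model T vs Aero: 3+4+5 = 12 for Model T, 15 for Aero — Aero by 15–12.
No design is unbeaten: Model V loses to Model T; Drift loses to Model V; Model T loses to Drift; Aero loses to Model V. In particular Model V → Drift → Model T → Model V is a majority cycle — no Condorcet winner exists.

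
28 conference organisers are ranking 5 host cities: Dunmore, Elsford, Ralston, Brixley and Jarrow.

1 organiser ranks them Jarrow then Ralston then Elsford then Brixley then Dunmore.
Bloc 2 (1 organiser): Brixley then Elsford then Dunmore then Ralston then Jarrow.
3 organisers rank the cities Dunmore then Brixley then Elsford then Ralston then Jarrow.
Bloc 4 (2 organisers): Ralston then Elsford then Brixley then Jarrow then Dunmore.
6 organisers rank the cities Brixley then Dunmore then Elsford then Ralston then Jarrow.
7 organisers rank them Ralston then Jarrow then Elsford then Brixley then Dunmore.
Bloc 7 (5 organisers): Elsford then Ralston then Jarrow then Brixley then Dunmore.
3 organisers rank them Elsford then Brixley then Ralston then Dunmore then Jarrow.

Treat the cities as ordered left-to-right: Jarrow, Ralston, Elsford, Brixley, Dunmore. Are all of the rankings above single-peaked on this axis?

Axis positions: Jarrow=1, Ralston=2, Elsford=3, Brixley=4, Dunmore=5.
Bloc 1 (peak Jarrow at position 1): ranking walks positions 1-2-3-4-5, expanding outward from the peak — single-peaked.
Bloc 2 (peak Brixley at position 4): ranking walks positions 4-3-5-2-1, expanding outward from the peak — single-peaked.
Bloc 3 (peak Dunmore at position 5): ranking walks positions 5-4-3-2-1, expanding outward from the peak — single-peaked.
Bloc 4 (peak Ralston at position 2): ranking walks positions 2-3-4-1-5, expanding outward from the peak — single-peaked.
Bloc 5 (peak Brixley at position 4): ranking walks positions 4-5-3-2-1, expanding outward from the peak — single-peaked.
Bloc 6 (peak Ralston at position 2): ranking walks positions 2-1-3-4-5, expanding outward from the peak — single-peaked.
Bloc 7 (peak Elsford at position 3): ranking walks positions 3-2-1-4-5, expanding outward from the peak — single-peaked.
Bloc 8 (peak Elsford at position 3): ranking walks positions 3-4-2-5-1, expanding outward from the peak — single-peaked.
Every ranking is single-peaked on this axis.

yes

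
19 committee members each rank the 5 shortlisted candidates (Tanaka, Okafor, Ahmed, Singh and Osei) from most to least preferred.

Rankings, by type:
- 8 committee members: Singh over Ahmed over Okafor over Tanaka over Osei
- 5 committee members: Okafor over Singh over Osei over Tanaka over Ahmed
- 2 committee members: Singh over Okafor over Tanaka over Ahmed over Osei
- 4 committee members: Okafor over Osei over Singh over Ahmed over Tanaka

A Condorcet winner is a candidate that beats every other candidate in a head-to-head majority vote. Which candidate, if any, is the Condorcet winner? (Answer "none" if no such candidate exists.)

Singh

Check each pair by majority over 19 ballots:
Tanaka vs Okafor: 0 to 19, Okafor.
Tanaka vs Ahmed: 7 to 12, Ahmed.
Tanaka vs Singh: Tanaka preferred on 0 ballots; Singh wins 19–0.
Tanaka vs Osei: Tanaka is ranked higher on 8+2 = 10 ballots, Osei on 9. Tanaka wins 10–9.
Okafor vs Ahmed: Okafor is ranked higher on 5+2+4 = 11 ballots, Ahmed on 8. Okafor wins 11–8.
Okafor vs Singh: Okafor preferred on 5+4 = 9 ballots; Singh wins 10–9.
Okafor vs Osei: Okafor is ranked higher on 8+5+2+4 = 19 ballots, Osei on 0. Okafor wins 19–0.
Ahmed vs Singh: 0 to 19, Singh.
Ahmed vs Osei: Ahmed is ranked higher on 8+2 = 10 ballots, Osei on 9. Ahmed wins 10–9.
Singh vs Osei: 8+5+2 = 15 for Singh, 4 for Osei — Singh by 15–4.
Singh beats each of Tanaka, Okafor, Ahmed, Osei — Singh is the Condorcet winner.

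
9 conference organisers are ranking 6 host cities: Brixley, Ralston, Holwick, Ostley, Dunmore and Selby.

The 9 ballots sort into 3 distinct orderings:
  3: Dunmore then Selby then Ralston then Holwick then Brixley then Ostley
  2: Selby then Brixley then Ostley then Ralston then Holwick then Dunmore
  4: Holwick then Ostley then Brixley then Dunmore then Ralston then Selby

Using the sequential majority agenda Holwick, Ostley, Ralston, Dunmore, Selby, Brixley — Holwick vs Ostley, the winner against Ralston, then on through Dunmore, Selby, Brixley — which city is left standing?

Brixley

Round 1: Holwick vs Ostley — 7–2, Holwick advances.
Round 2: Holwick vs Ralston — 4–5, Ralston advances.
Round 3: Ralston vs Dunmore — 2–7, Dunmore advances.
Round 4: Dunmore vs Selby — 7–2, Dunmore advances.
Round 5: Dunmore vs Brixley — 3–6, Brixley advances.
Brixley survives the agenda.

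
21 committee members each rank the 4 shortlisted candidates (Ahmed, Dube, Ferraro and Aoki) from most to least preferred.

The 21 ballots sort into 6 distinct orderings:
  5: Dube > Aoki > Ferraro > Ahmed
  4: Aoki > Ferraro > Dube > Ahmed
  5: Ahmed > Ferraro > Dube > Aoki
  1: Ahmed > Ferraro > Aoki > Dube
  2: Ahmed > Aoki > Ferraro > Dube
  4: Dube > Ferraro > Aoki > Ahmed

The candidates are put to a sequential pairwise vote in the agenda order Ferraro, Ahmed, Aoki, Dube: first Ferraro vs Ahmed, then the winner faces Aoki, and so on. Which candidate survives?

Round 1: Ferraro vs Ahmed — 13–8, Ferraro advances.
Round 2: Ferraro vs Aoki — 10–11, Aoki advances.
Round 3: Aoki vs Dube — 7–14, Dube advances.
The agenda winner is Dube.

Dube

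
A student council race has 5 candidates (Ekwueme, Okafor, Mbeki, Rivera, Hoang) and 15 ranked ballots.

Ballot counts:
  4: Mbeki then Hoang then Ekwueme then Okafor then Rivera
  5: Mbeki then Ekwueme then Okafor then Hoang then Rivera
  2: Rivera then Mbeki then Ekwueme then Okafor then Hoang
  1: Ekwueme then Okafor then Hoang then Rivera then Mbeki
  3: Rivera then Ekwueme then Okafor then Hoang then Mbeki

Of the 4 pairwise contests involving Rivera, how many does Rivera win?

Rivera against each rival (15 voters):
Rivera vs Ekwueme: Ekwueme wins 10–5.
Rivera–Okafor: Okafor 10–5.
Rivera vs Mbeki: 6 to 9, Mbeki.
Rivera vs Hoang: Rivera is ranked higher on 2+3 = 5 ballots, Hoang on 10. Hoang wins 10–5.
Rivera beats no one; loses to Ekwueme, Okafor, Mbeki, Hoang — 0 pairwise wins.

0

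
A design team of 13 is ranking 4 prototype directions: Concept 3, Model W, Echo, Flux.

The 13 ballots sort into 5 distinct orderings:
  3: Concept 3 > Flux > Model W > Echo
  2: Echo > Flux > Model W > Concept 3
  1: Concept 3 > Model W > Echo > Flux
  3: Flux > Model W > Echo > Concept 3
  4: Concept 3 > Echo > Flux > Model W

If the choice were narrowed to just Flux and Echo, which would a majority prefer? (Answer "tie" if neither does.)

Echo

Ballots ranking Flux above Echo: 3 + 3 = 6.
Ballots ranking Echo above Flux: 13 − 6 = 7.
Echo wins the head-to-head 7–6.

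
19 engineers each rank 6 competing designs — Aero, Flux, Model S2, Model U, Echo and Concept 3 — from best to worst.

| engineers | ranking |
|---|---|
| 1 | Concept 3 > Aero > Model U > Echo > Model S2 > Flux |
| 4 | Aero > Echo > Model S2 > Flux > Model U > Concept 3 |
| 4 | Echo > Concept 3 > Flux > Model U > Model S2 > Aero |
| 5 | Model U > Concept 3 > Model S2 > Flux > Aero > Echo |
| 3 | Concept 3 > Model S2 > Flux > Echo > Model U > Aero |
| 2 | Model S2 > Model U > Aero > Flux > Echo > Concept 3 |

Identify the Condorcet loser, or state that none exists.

Pairwise majorities:
Aero vs Flux: Flux, 12–7.
Aero vs Model S2: Model S2 wins 14–5.
Aero vs Model U: Aero preferred on 1+4 = 5 ballots; Model U wins 14–5.
Aero–Echo: Aero 12–7.
Aero–Concept 3: Concept 3 13–6.
Flux vs Model S2: 4 for Flux, 15 for Model S2 — Model S2 by 15–4.
Flux vs Model U: 4+4+3 = 11 for Flux, 8 for Model U — Flux by 11–8.
Flux vs Echo: 5+3+2 = 10 for Flux, 9 for Echo — Flux by 10–9.
Flux vs Concept 3: Concept 3, 13–6.
Model S2 vs Model U: Model S2 preferred on 4+3+2 = 9 ballots; Model U wins 10–9.
Model S2 vs Echo: Model S2 wins 10–9.
Model S2 vs Concept 3: Model S2 preferred on 4+2 = 6 ballots; Concept 3 wins 13–6.
Model U vs Echo: 1+5+2 = 8 for Model U, 11 for Echo — Echo by 11–8.
Model U–Concept 3: Model U 11–8.
Echo vs Concept 3: Echo, 10–9.
Every design wins at least one matchup (Aero beats Echo; Flux beats Aero; Model S2 beats Aero; Model U beats Aero; Echo beats Model U; Concept 3 beats Aero), so there is no Condorcet loser.

none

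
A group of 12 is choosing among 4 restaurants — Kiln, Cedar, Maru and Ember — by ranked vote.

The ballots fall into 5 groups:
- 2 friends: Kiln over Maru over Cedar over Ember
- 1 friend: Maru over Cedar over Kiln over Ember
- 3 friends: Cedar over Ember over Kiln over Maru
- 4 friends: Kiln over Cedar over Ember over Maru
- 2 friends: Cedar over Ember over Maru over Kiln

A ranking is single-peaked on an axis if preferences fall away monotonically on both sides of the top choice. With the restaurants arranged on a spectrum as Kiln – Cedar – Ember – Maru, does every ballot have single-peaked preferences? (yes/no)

no

Axis positions: Kiln=1, Cedar=2, Ember=3, Maru=4.
Group 1: ranking walks positions 1-4-2-3; Maru is ranked above Cedar even though Cedar lies between Maru and the peak Kiln on the axis — preferences dip and rise again. Not single-peaked.
Group 2: ranking walks positions 4-2-1-3; Cedar is ranked above Ember even though Ember lies between Cedar and the peak Maru on the axis — preferences dip and rise again. Not single-peaked.
Group 3 (peak Cedar at position 2): ranking walks positions 2-3-1-4, expanding outward from the peak — single-peaked.
Group 4 (peak Kiln at position 1): ranking walks positions 1-2-3-4, expanding outward from the peak — single-peaked.
Group 5 (peak Cedar at position 2): ranking walks positions 2-3-4-1, expanding outward from the peak — single-peaked.
Group 1 violates single-peakedness, so the profile is not single-peaked on this axis.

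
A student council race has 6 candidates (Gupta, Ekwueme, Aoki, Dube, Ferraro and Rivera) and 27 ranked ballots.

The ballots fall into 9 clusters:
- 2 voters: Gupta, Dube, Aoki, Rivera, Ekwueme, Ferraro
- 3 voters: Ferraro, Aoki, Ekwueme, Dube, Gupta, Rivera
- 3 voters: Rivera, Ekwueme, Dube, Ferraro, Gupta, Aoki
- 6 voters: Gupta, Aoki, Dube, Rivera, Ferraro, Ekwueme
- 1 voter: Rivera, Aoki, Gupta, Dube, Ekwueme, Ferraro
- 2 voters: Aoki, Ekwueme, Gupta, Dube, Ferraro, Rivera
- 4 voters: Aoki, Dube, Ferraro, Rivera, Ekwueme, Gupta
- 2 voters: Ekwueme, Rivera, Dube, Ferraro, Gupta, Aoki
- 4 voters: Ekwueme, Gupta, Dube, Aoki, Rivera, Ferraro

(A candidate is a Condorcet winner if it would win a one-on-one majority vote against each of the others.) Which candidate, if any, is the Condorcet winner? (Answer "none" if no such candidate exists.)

Check each pair by majority over 27 ballots:
Gupta vs Ekwueme: Gupta preferred on 2+6+1 = 9 ballots; Ekwueme wins 18–9.
Gupta vs Aoki: Gupta preferred on 2+3+6+2+4 = 17 ballots; Gupta wins 17–10.
Gupta vs Dube: 15 to 12, Gupta.
Gupta vs Ferraro: Gupta is ranked higher on 2+6+1+2+4 = 15 ballots, Ferraro on 12. Gupta wins 15–12.
Gupta vs Rivera: 17 to 10, Gupta.
Ekwueme vs Aoki: 3+2+4 = 9 for Ekwueme, 18 for Aoki — Aoki by 18–9.
Ekwueme vs Dube: Ekwueme is ranked higher on 3+3+2+2+4 = 14 ballots, Dube on 13. Ekwueme wins 14–13.
Ekwueme vs Ferraro: Ekwueme is ranked higher on 2+3+1+2+2+4 = 14 ballots, Ferraro on 13. Ekwueme wins 14–13.
Ekwueme vs Rivera: 3+2+2+4 = 11 for Ekwueme, 16 for Rivera — Rivera by 16–11.
Aoki vs Dube: 3+6+1+2+4 = 16 for Aoki, 11 for Dube — Aoki by 16–11.
Aoki vs Ferraro: Aoki preferred on 2+6+1+2+4+4 = 19 ballots; Aoki wins 19–8.
Aoki vs Rivera: 2+3+6+2+4+4 = 21 for Aoki, 6 for Rivera — Aoki by 21–6.
Dube vs Ferraro: 24 to 3, Dube.
Dube vs Rivera: Dube preferred on 2+3+6+2+4+4 = 21 ballots; Dube wins 21–6.
Ferraro vs Rivera: Ferraro is ranked higher on 3+2+4 = 9 ballots, Rivera on 18. Rivera wins 18–9.
Every candidate loses at least once (Gupta loses to Ekwueme; Ekwueme loses to Aoki; Aoki loses to Gupta; Dube loses to Gupta; Ferraro loses to Gupta; Rivera loses to Gupta). The majority relation contains the cycle Gupta > Aoki > Ekwueme > Gupta, so there is no Condorcet winner.

none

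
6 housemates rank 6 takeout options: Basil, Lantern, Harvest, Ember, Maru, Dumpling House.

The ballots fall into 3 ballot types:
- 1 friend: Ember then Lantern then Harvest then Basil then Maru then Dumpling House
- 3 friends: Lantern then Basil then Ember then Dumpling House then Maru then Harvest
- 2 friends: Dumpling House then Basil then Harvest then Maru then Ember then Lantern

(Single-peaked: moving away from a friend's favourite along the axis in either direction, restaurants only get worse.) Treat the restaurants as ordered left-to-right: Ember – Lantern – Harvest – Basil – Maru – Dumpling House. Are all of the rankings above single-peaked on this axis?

no

Axis positions: Ember=1, Lantern=2, Harvest=3, Basil=4, Maru=5, Dumpling House=6.
Ballot type 1 (peak Ember at position 1): ranking walks positions 1-2-3-4-5-6, expanding outward from the peak — single-peaked.
Ballot type 2: ranking walks positions 2-4-1-6-5-3; Basil is ranked above Harvest even though Harvest lies between Basil and the peak Lantern on the axis — preferences dip and rise again. Not single-peaked.
Ballot type 3: ranking walks positions 6-4-3-5-1-2; Basil is ranked above Maru even though Maru lies between Basil and the peak Dumpling House on the axis — preferences dip and rise again. Not single-peaked.
Ballot type 2 violates single-peakedness, so the profile is not single-peaked on this axis.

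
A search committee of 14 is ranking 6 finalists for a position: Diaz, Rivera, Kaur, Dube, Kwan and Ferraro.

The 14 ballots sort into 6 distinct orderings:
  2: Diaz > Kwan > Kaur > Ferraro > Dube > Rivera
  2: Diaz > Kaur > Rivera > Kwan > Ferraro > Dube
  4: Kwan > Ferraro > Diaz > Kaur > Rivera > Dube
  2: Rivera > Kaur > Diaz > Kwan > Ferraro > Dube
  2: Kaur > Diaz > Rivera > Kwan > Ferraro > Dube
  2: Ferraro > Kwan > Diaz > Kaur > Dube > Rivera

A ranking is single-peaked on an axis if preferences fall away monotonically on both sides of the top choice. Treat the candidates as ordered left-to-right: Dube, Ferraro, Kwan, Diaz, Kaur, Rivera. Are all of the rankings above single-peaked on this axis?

Axis positions: Dube=1, Ferraro=2, Kwan=3, Diaz=4, Kaur=5, Rivera=6.
Type 1 (peak Diaz at position 4): ranking walks positions 4-3-5-2-1-6, expanding outward from the peak — single-peaked.
Type 2 (peak Diaz at position 4): ranking walks positions 4-5-6-3-2-1, expanding outward from the peak — single-peaked.
Type 3 (peak Kwan at position 3): ranking walks positions 3-2-4-5-6-1, expanding outward from the peak — single-peaked.
Type 4 (peak Rivera at position 6): ranking walks positions 6-5-4-3-2-1, expanding outward from the peak — single-peaked.
Type 5 (peak Kaur at position 5): ranking walks positions 5-4-6-3-2-1, expanding outward from the peak — single-peaked.
Type 6 (peak Ferraro at position 2): ranking walks positions 2-3-4-5-1-6, expanding outward from the peak — single-peaked.
Every ranking is single-peaked on this axis.

yes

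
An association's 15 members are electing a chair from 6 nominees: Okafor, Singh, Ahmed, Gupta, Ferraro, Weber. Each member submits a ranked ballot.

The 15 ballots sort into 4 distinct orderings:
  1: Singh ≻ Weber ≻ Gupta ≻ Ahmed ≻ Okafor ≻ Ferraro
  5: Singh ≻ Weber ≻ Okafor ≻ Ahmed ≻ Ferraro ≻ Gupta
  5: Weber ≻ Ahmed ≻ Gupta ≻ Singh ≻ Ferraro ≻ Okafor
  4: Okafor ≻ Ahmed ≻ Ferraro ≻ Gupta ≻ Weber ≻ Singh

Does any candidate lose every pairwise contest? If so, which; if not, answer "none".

none

Pairwise majorities:
Okafor vs Singh: Singh, 11–4.
Okafor vs Ahmed: Okafor, 9–6.
Okafor vs Gupta: Okafor is ranked higher on 5+4 = 9 ballots, Gupta on 6. Okafor wins 9–6.
Okafor–Ferraro: Okafor 10–5.
Okafor vs Weber: 4 to 11, Weber.
Singh vs Ahmed: Ahmed, 9–6.
Singh vs Gupta: Gupta, 9–6.
Singh vs Ferraro: Singh, 11–4.
Singh vs Weber: Weber wins 9–6.
Ahmed vs Gupta: Ahmed preferred on 5+5+4 = 14 ballots; Ahmed wins 14–1.
Ahmed vs Ferraro: 15 to 0, Ahmed.
Ahmed vs Weber: 4 to 11, Weber.
Gupta vs Ferraro: Ferraro, 9–6.
Gupta vs Weber: Weber wins 11–4.
Ferraro vs Weber: Weber wins 11–4.
Each candidate has at least one pairwise win (Okafor beats Ahmed; Singh beats Okafor; Ahmed beats Singh; Gupta beats Singh; Ferraro beats Gupta; Weber beats Okafor) — no Condorcet loser.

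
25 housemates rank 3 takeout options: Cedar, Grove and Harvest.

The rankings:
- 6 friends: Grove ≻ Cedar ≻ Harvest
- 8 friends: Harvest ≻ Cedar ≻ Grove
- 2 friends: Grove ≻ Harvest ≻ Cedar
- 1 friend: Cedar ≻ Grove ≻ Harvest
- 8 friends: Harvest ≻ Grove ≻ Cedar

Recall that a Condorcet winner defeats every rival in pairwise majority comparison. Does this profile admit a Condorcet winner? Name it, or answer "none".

Check each pair by majority over 25 ballots:
Cedar vs Grove: Grove, 16–9.
Cedar vs Harvest: Harvest, 18–7.
Grove–Harvest: Harvest 16–9.
Only Harvest has no losses; Harvest is the Condorcet winner.

Harvest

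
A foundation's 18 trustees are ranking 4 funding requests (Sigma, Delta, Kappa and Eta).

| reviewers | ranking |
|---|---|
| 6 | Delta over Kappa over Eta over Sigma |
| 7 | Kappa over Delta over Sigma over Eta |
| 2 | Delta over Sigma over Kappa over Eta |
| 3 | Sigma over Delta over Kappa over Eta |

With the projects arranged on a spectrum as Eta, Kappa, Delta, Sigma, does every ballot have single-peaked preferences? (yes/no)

yes

Axis positions: Eta=1, Kappa=2, Delta=3, Sigma=4.
Bloc 1 (peak Delta at position 3): ranking walks positions 3-2-1-4, expanding outward from the peak — single-peaked.
Bloc 2 (peak Kappa at position 2): ranking walks positions 2-3-4-1, expanding outward from the peak — single-peaked.
Bloc 3 (peak Delta at position 3): ranking walks positions 3-4-2-1, expanding outward from the peak — single-peaked.
Bloc 4 (peak Sigma at position 4): ranking walks positions 4-3-2-1, expanding outward from the peak — single-peaked.
Every ranking is single-peaked on this axis.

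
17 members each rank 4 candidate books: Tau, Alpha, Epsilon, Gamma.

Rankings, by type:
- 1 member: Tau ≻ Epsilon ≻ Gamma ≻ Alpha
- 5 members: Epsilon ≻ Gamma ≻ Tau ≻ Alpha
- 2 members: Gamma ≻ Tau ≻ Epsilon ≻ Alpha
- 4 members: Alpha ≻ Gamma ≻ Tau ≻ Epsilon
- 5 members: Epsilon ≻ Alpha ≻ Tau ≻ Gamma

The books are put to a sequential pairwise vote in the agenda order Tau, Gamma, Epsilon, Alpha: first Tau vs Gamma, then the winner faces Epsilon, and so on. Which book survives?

Epsilon

Round 1: Tau vs Gamma — 6–11, Gamma advances.
Round 2: Gamma vs Epsilon — 6–11, Epsilon advances.
Round 3: Epsilon vs Alpha — 13–4, Epsilon advances.
Epsilon survives the agenda.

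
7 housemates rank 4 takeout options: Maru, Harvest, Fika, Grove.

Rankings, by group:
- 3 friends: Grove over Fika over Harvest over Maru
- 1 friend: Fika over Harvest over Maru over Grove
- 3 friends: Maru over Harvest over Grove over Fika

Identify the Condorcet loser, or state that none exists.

Pairwise majorities:
Maru vs Harvest: Maru is ranked higher on 3 ballots, Harvest on 4. Harvest wins 4–3.
Maru vs Fika: Fika wins 4–3.
Maru vs Grove: Maru wins 4–3.
Harvest vs Fika: Harvest preferred on 3 ballots; Fika wins 4–3.
Harvest vs Grove: Harvest preferred on 1+3 = 4 ballots; Harvest wins 4–3.
Fika vs Grove: Grove, 6–1.
Each restaurant has at least one pairwise win (Maru beats Grove; Harvest beats Maru; Fika beats Maru; Grove beats Fika) — no Condorcet loser.

none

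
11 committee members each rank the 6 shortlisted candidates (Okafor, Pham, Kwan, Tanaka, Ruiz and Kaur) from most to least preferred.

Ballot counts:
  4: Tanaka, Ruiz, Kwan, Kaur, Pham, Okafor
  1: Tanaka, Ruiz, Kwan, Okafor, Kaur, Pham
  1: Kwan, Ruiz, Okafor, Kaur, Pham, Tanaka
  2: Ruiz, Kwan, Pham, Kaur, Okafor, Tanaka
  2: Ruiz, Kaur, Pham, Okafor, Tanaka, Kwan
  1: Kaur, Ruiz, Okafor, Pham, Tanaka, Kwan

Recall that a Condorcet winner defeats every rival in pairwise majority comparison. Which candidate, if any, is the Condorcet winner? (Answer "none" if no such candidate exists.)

Pairwise majorities:
Okafor vs Pham: Pham wins 8–3.
Okafor–Kwan: Kwan 8–3.
Okafor vs Tanaka: Okafor is ranked higher on 1+2+2+1 = 6 ballots, Tanaka on 5. Okafor wins 6–5.
Okafor–Ruiz: Ruiz 11–0.
Okafor vs Kaur: Okafor preferred on 1+1 = 2 ballots; Kaur wins 9–2.
Pham vs Kwan: 3 to 8, Kwan.
Pham vs Tanaka: Pham, 6–5.
Pham vs Ruiz: Pham preferred on 0 ballots; Ruiz wins 11–0.
Pham vs Kaur: Kaur, 9–2.
Kwan vs Tanaka: 3 to 8, Tanaka.
Kwan vs Ruiz: Ruiz wins 10–1.
Kwan vs Kaur: 4+1+1+2 = 8 for Kwan, 3 for Kaur — Kwan by 8–3.
Tanaka vs Ruiz: Tanaka preferred on 4+1 = 5 ballots; Ruiz wins 6–5.
Tanaka vs Kaur: Kaur, 6–5.
Ruiz vs Kaur: 4+1+1+2+2 = 10 for Ruiz, 1 for Kaur — Ruiz by 10–1.
Ruiz beats each of Okafor, Pham, Kwan, Tanaka, Kaur — Ruiz is the Condorcet winner.

Ruiz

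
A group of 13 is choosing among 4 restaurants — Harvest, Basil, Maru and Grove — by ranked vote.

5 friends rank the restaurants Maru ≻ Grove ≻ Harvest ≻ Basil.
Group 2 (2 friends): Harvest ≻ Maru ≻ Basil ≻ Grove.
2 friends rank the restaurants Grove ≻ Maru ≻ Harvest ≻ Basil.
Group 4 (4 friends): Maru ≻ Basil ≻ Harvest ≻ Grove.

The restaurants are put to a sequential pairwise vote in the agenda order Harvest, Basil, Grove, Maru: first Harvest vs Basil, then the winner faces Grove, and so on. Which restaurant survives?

Maru

Round 1: Harvest vs Basil — 9–4, Harvest advances.
Round 2: Harvest vs Grove — 6–7, Grove advances.
Round 3: Grove vs Maru — 2–11, Maru advances.
Maru survives the agenda.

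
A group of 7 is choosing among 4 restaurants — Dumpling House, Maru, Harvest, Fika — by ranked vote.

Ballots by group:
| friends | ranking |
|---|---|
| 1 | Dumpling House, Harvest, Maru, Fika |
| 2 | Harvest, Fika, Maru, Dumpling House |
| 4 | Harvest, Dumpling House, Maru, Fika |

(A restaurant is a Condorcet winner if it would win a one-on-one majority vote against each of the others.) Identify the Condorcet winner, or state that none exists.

Check each pair by majority over 7 ballots:
Dumpling House vs Maru: Dumpling House, 5–2.
Dumpling House–Harvest: Harvest 6–1.
Dumpling House vs Fika: Dumpling House wins 5–2.
Maru vs Harvest: Harvest wins 7–0.
Maru vs Fika: Maru wins 5–2.
Harvest–Fika: Harvest 7–0.
Harvest beats each of Dumpling House, Maru, Fika — Harvest is the Condorcet winner.

Harvest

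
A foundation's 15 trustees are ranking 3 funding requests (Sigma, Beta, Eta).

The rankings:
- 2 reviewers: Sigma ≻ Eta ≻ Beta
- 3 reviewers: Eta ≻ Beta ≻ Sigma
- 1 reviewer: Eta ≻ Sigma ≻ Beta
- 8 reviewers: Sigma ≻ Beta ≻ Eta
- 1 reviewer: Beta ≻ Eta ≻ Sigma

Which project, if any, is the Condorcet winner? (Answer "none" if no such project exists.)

Pairwise majorities:
Sigma vs Beta: Sigma wins 11–4.
Sigma vs Eta: Sigma is ranked higher on 2+8 = 10 ballots, Eta on 5. Sigma wins 10–5.
Beta vs Eta: Beta, 9–6.
Sigma defeats every rival head-to-head and is the Condorcet winner.

Sigma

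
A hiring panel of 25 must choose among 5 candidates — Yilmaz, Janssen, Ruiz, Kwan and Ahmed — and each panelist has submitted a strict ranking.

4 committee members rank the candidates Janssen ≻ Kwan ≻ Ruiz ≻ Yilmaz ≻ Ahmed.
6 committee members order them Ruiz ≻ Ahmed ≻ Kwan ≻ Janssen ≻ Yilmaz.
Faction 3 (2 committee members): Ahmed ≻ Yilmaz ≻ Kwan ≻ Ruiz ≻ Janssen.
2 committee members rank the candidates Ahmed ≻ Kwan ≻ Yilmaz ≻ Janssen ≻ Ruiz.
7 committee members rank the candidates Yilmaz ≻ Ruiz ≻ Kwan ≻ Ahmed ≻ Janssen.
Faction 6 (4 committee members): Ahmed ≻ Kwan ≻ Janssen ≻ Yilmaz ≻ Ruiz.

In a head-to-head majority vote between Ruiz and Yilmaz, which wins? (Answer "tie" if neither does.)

Ballots ranking Ruiz above Yilmaz: 4 + 6 = 10.
Ballots ranking Yilmaz above Ruiz: 25 − 10 = 15.
Yilmaz wins the head-to-head 15–10.

Yilmaz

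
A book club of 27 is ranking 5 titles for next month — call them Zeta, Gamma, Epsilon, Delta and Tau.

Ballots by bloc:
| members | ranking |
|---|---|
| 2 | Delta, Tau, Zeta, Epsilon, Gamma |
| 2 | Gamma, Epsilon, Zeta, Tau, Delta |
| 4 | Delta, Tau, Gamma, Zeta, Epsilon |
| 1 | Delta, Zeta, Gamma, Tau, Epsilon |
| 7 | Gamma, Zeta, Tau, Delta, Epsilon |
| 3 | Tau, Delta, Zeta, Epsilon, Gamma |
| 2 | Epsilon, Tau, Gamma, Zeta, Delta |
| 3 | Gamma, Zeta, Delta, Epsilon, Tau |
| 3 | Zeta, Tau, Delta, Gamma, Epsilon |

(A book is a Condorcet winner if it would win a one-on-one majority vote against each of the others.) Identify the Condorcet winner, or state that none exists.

Check each pair by majority over 27 ballots:
Zeta–Gamma: Gamma 18–9.
Zeta vs Epsilon: Zeta, 23–4.
Zeta vs Delta: 17 to 10, Zeta.
Zeta–Tau: Zeta 16–11.
Gamma–Epsilon: Gamma 20–7.
Gamma vs Delta: Gamma wins 14–13.
Gamma vs Tau: 2+1+7+3 = 13 for Gamma, 14 for Tau — Tau by 14–13.
Epsilon vs Delta: Epsilon preferred on 2+2 = 4 ballots; Delta wins 23–4.
Epsilon vs Tau: Tau wins 20–7.
Delta–Tau: Tau 17–10.
Every book loses at least once (Zeta loses to Gamma; Gamma loses to Tau; Epsilon loses to Zeta; Delta loses to Zeta; Tau loses to Zeta). The majority relation contains the cycle Zeta beats Tau beats Gamma beats Zeta, so there is no Condorcet winner.

none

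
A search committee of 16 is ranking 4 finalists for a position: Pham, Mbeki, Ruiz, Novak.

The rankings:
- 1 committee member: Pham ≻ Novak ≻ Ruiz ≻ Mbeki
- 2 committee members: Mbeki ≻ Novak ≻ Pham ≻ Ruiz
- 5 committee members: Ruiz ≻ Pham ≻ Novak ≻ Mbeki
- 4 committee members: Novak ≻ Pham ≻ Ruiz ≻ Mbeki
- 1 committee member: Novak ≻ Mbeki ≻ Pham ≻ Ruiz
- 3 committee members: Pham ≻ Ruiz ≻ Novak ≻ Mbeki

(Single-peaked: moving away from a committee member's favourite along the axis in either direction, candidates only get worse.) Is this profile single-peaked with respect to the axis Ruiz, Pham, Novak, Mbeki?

yes

Axis positions: Ruiz=1, Pham=2, Novak=3, Mbeki=4.
Bloc 1 (peak Pham at position 2): ranking walks positions 2-3-1-4, expanding outward from the peak — single-peaked.
Bloc 2 (peak Mbeki at position 4): ranking walks positions 4-3-2-1, expanding outward from the peak — single-peaked.
Bloc 3 (peak Ruiz at position 1): ranking walks positions 1-2-3-4, expanding outward from the peak — single-peaked.
Bloc 4 (peak Novak at position 3): ranking walks positions 3-2-1-4, expanding outward from the peak — single-peaked.
Bloc 5 (peak Novak at position 3): ranking walks positions 3-4-2-1, expanding outward from the peak — single-peaked.
Bloc 6 (peak Pham at position 2): ranking walks positions 2-1-3-4, expanding outward from the peak — single-peaked.
Every ranking is single-peaked on this axis.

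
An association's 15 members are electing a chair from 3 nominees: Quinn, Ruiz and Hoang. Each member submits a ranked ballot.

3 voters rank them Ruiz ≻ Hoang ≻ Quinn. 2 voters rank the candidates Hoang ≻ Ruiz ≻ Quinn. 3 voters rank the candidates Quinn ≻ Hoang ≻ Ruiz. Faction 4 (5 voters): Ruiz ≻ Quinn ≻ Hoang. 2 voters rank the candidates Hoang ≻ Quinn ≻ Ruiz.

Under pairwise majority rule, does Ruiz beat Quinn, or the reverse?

Ruiz

Ballots ranking Ruiz above Quinn: 3 + 2 + 5 = 10.
Ballots ranking Quinn above Ruiz: 15 − 10 = 5.
Ruiz wins the head-to-head 10–5.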